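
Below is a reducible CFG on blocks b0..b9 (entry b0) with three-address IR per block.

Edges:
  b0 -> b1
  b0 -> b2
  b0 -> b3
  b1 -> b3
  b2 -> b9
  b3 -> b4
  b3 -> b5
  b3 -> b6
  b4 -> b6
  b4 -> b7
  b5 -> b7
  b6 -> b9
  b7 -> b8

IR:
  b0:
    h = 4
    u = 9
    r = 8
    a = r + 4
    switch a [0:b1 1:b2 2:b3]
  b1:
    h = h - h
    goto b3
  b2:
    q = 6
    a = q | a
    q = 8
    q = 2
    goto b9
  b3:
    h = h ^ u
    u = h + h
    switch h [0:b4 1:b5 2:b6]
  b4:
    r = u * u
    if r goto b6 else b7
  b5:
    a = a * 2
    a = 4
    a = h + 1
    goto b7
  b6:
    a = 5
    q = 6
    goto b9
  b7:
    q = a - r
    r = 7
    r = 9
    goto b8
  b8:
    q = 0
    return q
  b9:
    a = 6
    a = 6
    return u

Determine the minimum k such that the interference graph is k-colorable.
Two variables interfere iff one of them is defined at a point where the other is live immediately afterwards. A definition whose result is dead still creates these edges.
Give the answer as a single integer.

Answer: 4

Analysis:
Block summaries:
  b0 def {a,h,r,u} use ∅
  b1 def {h} use {h}
  b2 def {a,q} use {a}
  b3 def {h,u} use {h,u}
  b4 def {r} use {u}
  b5 def {a} use {a,h}
  b6 def {a,q} use ∅
  b7 def {q,r} use {a,r}
  b8 def {q} use ∅
  b9 def {a} use {u}

Live sets:
  live b0: ∅→{a,h,r,u}
  live b1: {a,h,r,u}→{a,h,r,u}
  live b2: {a,u}→{u}
  live b3: {a,h,r,u}→{a,h,r,u}
  live b4: {a,u}→{a,r,u}
  live b5: {a,h,r}→{a,r}
  live b6: {u}→{u}
  live b7: {a,r}→∅
  live b8: ∅→∅
  live b9: {u}→∅

Interfere edges:
  a: {h,q,r,u}
  h: {a,r,u}
  q: {a,u}
  r: {a,h,u}
  u: {a,h,q,r}

Chromatic number:
  clique {a,h,r,u} ⇒ need ≥ 4
  4-colouring: c0={a}  c1={u}  c2={h,q}  c3={r}
  χ = 4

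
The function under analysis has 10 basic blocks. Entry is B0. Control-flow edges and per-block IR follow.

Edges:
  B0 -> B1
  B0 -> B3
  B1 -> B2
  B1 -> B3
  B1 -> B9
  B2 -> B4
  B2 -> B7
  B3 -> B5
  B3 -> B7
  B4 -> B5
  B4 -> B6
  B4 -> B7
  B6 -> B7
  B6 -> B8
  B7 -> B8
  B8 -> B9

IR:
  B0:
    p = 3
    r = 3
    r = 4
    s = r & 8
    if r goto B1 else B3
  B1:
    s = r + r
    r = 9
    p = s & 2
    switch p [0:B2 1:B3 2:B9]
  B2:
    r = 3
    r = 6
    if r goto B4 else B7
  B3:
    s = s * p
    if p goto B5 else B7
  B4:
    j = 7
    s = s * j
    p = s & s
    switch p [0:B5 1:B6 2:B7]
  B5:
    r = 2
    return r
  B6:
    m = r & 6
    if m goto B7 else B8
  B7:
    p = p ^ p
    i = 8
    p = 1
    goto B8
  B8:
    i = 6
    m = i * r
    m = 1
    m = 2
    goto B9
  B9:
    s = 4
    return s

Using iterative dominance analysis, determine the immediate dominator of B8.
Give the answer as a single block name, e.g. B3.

Answer: B0

Working:
idom tree: B1←B0 B2←B1 B3←B0 B4←B2 B5←B0 B6←B4 B7←B0 B8←B0 B9←B0
Join-block Dom:
  B3: preds {B0,B1}: {B0} ∩ {B0,B1} = {B0}; idom=B0
  B5: preds {B3,B4}: {B0,B3} ∩ {B0,B1,B2,B4} = {B0}; idom=B0
  B7: preds {B2,B3,B4,B6}: {B0,B1,B2} ∩ {B0,B3} ∩ {B0,B1,B2,B4} ∩ {B0,B1,B2,B4,B6} = {B0}; idom=B0
  B8: preds {B6,B7}: {B0,B1,B2,B4,B6} ∩ {B0,B7} = {B0}; idom=B0
  B9: preds {B1,B8}: {B0,B1} ∩ {B0,B8} = {B0}; idom=B0

idom(B8) = B0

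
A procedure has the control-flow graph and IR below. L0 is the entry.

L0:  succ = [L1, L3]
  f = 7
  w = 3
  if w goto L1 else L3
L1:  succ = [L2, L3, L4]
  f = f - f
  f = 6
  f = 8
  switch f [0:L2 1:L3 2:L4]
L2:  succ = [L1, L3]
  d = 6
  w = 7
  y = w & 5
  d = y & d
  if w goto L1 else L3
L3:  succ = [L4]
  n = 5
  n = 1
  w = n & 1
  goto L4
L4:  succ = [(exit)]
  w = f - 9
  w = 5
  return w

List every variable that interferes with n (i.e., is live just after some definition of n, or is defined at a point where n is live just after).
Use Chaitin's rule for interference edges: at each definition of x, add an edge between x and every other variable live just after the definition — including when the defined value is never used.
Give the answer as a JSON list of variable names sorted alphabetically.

def/use:
  L0: def={f,w} ue=∅
  L1: def={f} ue={f}
  L2: def={d,w,y} ue=∅
  L3: def={n,w} ue=∅
  L4: def={w} ue={f}

Liveness:
  L0 li=∅ lo={f}
  L1 li={f} lo={f}
  L2 li={f} lo={f}
  L3 li={f} lo={f}
  L4 li={f} lo=∅

Conflict graph:
  d — {f,w,y}
  f — {d,n,w,y}
  n — {f}
  w — {d,f,y}
  y — {d,f,w}

N(n) = ["f"]

Answer: ["f"]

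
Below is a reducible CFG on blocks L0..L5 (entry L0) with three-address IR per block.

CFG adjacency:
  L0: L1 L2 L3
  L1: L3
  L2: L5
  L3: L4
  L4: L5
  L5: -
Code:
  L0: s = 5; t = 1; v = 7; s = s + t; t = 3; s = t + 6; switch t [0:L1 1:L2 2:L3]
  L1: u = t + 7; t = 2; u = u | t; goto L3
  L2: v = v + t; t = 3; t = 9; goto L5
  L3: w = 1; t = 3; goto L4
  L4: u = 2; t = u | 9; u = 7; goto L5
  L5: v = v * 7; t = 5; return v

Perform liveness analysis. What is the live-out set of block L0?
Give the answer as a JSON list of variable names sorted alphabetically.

def/use:
  L0 def {s,t,v} use ∅
  L1 def {t,u} use {t}
  L2 def {t,v} use {t,v}
  L3 def {t,w} use ∅
  L4 def {t,u} use ∅
  L5 def {t,v} use {v}

Backward fixpoint:
  L0: in=∅ out={t,v}
  L1: in={t,v} out={v}
  L2: in={t,v} out={v}
  L3: in={v} out={v}
  L4: in={v} out={v}
  L5: in={v} out=∅

live-out(L0) = ["t", "v"]

Answer: ["t", "v"]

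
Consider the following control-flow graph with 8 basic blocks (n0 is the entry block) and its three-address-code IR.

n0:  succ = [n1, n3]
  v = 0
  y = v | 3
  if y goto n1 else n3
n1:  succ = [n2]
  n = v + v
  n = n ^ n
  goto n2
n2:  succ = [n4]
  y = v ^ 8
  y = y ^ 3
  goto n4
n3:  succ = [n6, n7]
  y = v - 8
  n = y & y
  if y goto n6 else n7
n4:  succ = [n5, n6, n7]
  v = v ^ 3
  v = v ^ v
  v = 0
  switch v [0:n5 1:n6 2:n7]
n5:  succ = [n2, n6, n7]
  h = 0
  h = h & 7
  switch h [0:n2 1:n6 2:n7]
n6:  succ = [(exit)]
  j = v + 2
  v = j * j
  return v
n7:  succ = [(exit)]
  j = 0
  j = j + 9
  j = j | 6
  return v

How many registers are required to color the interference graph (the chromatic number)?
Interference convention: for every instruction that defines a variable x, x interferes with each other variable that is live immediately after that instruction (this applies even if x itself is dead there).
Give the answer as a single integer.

Answer: 3

Derivation:
Per-block:
  n0: {v,y} / ∅
  n1: {n} / {v}
  n2: {y} / {v}
  n3: {n,y} / {v}
  n4: {v} / {v}
  n5: {h} / ∅
  n6: {j,v} / {v}
  n7: {j} / {v}

Liveness:
  n0: in=∅ out={v}
  n1: in={v} out={v}
  n2: in={v} out={v}
  n3: in={v} out={v}
  n4: in={v} out={v}
  n5: in={v} out={v}
  n6: in={v} out=∅
  n7: in={v} out=∅

Conflict graph:
  h: {v}
  j: {v}
  n: {v,y}
  v: {h,j,n,y}
  y: {n,v}

Colouring:
  {n,v,y} pairwise interfere (3-clique) ⇒ χ ≥ 3
  3-colouring: r0={v}  r1={h,j,n}  r2={y}
  χ = 3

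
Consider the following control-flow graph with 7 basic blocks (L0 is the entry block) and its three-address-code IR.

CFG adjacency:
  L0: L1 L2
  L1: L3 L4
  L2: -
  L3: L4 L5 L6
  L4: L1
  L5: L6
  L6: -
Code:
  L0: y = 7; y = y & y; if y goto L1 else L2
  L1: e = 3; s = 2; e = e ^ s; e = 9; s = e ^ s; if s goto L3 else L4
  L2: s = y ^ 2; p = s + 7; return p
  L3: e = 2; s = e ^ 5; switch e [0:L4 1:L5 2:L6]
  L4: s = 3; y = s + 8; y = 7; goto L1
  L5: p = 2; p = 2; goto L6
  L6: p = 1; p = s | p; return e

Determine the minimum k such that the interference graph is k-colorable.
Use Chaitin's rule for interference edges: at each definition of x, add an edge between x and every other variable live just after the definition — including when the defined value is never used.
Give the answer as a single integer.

Block summaries:
  L0: def={y} ue=∅
  L1: def={e,s} ue=∅
  L2: def={p,s} ue={y}
  L3: def={e,s} ue=∅
  L4: def={s,y} ue=∅
  L5: def={p} ue=∅
  L6: def={p} ue={e,s}

Live sets:
  live L0: ∅→{y}
  live L1: ∅→∅
  live L2: {y}→∅
  live L3: ∅→{e,s}
  live L4: ∅→∅
  live L5: {e,s}→{e,s}
  live L6: {e,s}→∅

Conflict graph:
  e — {p,s}
  p — {e,s}
  s — {e,p}
  y — ∅

Colouring:
  clique {e,p,s} ⇒ need ≥ 3
  3-colouring: R0={e,y}  R1={p}  R2={s}
  χ = 3

Answer: 3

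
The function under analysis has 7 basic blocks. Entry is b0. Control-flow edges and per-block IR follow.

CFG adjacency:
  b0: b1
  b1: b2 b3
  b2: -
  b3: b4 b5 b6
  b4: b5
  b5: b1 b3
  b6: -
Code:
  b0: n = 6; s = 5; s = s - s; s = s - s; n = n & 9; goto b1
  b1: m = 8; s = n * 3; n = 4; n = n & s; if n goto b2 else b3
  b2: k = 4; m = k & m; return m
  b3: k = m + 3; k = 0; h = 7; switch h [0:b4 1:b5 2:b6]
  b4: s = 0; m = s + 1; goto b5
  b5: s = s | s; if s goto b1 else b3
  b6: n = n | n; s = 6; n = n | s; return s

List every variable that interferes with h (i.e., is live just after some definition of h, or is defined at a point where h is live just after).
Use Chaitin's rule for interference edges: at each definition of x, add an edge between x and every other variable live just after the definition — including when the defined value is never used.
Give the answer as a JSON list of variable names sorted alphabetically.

def/use:
  b0 def {n,s} use ∅
  b1 def {m,n,s} use {n}
  b2 def {k,m} use {m}
  b3 def {h,k} use {m}
  b4 def {m,s} use ∅
  b5 def {s} use {s}
  b6 def {n,s} use {n}

Liveness:
  b0 li=∅ lo={n}
  b1 li={n} lo={m,n,s}
  b2 li={m} lo=∅
  b3 li={m,n,s} lo={m,n,s}
  b4 li={n} lo={m,n,s}
  b5 li={m,n,s} lo={m,n,s}
  b6 li={n} lo=∅

Interference:
  h↔{m,n,s}
  k↔{m,n,s}
  m↔{h,k,n,s}
  n↔{h,k,m,s}
  s↔{h,k,m,n}

N(h) = ["m", "n", "s"]

Answer: ["m", "n", "s"]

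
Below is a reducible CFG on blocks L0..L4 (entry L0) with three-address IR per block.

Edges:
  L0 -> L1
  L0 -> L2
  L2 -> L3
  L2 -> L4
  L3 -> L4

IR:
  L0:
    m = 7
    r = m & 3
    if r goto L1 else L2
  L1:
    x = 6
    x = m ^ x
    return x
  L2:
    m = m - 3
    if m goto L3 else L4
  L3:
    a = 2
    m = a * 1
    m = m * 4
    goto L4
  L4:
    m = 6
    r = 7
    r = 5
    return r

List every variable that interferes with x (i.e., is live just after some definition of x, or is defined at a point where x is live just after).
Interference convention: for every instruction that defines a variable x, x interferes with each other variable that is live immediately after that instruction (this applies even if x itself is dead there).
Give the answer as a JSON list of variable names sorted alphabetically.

Block summaries:
  L0 def {m,r} use ∅
  L1 def {x} use {m}
  L2 def {m} use {m}
  L3 def {a,m} use ∅
  L4 def {m,r} use ∅

Live sets:
  L0: in=∅ out={m}
  L1: in={m} out=∅
  L2: in={m} out=∅
  L3: in=∅ out=∅
  L4: in=∅ out=∅

Conflict graph:
  a: ∅
  m: {r,x}
  r: {m}
  x: {m}

N(x) = ["m"]

Answer: ["m"]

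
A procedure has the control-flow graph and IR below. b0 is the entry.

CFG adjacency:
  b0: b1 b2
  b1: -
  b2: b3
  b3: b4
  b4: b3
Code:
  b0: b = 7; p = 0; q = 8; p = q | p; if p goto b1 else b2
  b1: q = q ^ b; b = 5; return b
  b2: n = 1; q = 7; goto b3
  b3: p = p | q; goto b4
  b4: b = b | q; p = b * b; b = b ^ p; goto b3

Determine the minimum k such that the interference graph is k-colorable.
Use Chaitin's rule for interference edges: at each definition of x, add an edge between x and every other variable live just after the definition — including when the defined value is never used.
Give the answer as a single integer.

Answer: 3

Analysis:
def/use:
  b0: def={b,p,q} ue=∅
  b1: def={b,q} ue={b,q}
  b2: def={n,q} ue=∅
  b3: def={p} ue={p,q}
  b4: def={b,p} ue={b,q}

Liveness:
  b0: in=∅ out={b,p,q}
  b1: in={b,q} out=∅
  b2: in={b,p} out={b,p,q}
  b3: in={b,p,q} out={b,q}
  b4: in={b,q} out={b,p,q}

Interfere edges:
  b: {n,p,q}
  n: {b,p}
  p: {b,n,q}
  q: {b,p}

Registers:
  {b,n,p} pairwise interfere (3-clique) ⇒ χ ≥ 3
  3-colouring: R0={b}  R1={p}  R2={n,q}
  χ = 3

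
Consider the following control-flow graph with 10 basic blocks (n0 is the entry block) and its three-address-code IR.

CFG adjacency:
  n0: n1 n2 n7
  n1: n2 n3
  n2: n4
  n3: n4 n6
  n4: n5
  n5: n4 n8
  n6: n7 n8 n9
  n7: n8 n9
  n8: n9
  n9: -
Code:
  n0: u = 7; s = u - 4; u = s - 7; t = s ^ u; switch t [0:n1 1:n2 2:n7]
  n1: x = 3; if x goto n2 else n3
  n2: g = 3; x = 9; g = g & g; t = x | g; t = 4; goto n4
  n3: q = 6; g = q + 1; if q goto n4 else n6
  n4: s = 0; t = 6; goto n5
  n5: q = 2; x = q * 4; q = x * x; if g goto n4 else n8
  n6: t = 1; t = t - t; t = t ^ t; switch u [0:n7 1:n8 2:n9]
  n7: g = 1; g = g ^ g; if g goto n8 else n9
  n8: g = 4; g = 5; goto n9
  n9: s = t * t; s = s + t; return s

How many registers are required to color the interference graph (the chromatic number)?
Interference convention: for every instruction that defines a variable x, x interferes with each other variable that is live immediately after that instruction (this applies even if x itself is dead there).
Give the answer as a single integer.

Per-block:
  n0: def={s,t,u} ue=∅
  n1: def={x} ue=∅
  n2: def={g,t,x} ue=∅
  n3: def={g,q} ue=∅
  n4: def={s,t} ue=∅
  n5: def={q,x} ue={g}
  n6: def={t} ue={u}
  n7: def={g} ue=∅
  n8: def={g} ue=∅
  n9: def={s} ue={t}

Liveness:
  live n0: ∅→{t,u}
  live n1: {u}→{u}
  live n2: ∅→{g}
  live n3: {u}→{g,u}
  live n4: {g}→{g,t}
  live n5: {g,t}→{g,t}
  live n6: {u}→{t}
  live n7: {t}→{t}
  live n8: {t}→{t}
  live n9: {t}→∅

Interference:
  g — {q,s,t,u,x}
  q — {g,t,u}
  s — {g,t,u}
  t — {g,q,s,u,x}
  u — {g,q,s,t,x}
  x — {g,t,u}

Chromatic number:
  clique {g,q,t,u} ⇒ need ≥ 4
  assign g→c0 q→c3 s→c3 t→c1 u→c2 x→c3 — no edge inside a register ⇒ χ ≤ 4
  χ = 4

Answer: 4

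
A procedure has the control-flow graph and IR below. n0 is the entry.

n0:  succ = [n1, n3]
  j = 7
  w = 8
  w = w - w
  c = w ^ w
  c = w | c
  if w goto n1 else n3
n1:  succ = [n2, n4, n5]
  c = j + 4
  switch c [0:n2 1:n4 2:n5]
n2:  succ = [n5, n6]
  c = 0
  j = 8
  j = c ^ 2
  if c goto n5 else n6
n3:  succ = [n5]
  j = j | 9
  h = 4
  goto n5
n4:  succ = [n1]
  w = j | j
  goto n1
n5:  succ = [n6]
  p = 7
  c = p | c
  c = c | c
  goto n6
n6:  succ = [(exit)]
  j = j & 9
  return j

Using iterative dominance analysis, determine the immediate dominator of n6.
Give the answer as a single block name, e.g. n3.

Answer: n0

Derivation:
idom tree: n1←n0 n2←n1 n3←n0 n4←n1 n5←n0 n6←n0
Dom∩ at merges:
  n1: preds {n0,n4}: {n0} ∩ {n0,n1,n4} = {n0}; idom=n0
  n5: preds {n1,n2,n3}: {n0,n1} ∩ {n0,n1,n2} ∩ {n0,n3} = {n0}; idom=n0
  n6: preds {n2,n5}: {n0,n1,n2} ∩ {n0,n5} = {n0}; idom=n0

idom(n6) = n0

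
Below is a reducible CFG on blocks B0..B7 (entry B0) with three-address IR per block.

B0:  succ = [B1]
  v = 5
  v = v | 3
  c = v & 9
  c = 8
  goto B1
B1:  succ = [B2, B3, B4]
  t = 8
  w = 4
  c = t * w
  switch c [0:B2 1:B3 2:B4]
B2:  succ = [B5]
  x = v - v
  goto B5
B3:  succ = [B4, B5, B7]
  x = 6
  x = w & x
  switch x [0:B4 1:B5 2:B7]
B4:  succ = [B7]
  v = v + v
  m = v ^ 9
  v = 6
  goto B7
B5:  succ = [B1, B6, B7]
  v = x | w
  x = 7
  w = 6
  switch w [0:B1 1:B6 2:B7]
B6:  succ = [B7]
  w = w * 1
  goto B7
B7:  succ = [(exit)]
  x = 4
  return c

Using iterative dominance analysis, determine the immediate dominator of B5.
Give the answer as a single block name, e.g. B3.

Answer: B1

Working:
idom tree: B1←B0 B2←B1 B3←B1 B4←B1 B5←B1 B6←B5 B7←B1
Join-block Dom:
  B1: preds {B0,B5}: {B0} ∩ {B0,B1,B5} = {B0}; idom=B0
  B4: preds {B1,B3}: {B0,B1} ∩ {B0,B1,B3} = {B0,B1}; idom=B1
  B5: preds {B2,B3}: {B0,B1,B2} ∩ {B0,B1,B3} = {B0,B1}; idom=B1
  B7: preds {B3,B4,B5,B6}: {B0,B1,B3} ∩ {B0,B1,B4} ∩ {B0,B1,B5} ∩ {B0,B1,B5,B6} = {B0,B1}; idom=B1

idom(B5) = B1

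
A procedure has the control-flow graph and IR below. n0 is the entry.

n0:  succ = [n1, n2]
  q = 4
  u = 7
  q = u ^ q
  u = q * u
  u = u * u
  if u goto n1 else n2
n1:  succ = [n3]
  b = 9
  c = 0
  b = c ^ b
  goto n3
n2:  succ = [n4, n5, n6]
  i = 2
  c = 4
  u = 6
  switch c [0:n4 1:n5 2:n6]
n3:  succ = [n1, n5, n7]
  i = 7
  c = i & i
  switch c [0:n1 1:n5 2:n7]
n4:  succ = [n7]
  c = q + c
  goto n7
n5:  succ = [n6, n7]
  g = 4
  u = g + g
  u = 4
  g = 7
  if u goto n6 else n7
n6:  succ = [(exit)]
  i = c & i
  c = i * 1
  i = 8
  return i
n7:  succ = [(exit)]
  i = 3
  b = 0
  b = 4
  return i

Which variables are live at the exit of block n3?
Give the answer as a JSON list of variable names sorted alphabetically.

Answer: ["c", "i"]

Working:
Per-block:
  n0: def={q,u} ue=∅
  n1: def={b,c} ue=∅
  n2: def={c,i,u} ue=∅
  n3: def={c,i} ue=∅
  n4: def={c} ue={c,q}
  n5: def={g,u} ue=∅
  n6: def={c,i} ue={c,i}
  n7: def={b,i} ue=∅

Live sets:
  n0: in=∅ out={q}
  n1: in=∅ out=∅
  n2: in={q} out={c,i,q}
  n3: in=∅ out={c,i}
  n4: in={c,q} out=∅
  n5: in={c,i} out={c,i}
  n6: in={c,i} out=∅
  n7: in=∅ out=∅

live-out(n3) = ["c", "i"]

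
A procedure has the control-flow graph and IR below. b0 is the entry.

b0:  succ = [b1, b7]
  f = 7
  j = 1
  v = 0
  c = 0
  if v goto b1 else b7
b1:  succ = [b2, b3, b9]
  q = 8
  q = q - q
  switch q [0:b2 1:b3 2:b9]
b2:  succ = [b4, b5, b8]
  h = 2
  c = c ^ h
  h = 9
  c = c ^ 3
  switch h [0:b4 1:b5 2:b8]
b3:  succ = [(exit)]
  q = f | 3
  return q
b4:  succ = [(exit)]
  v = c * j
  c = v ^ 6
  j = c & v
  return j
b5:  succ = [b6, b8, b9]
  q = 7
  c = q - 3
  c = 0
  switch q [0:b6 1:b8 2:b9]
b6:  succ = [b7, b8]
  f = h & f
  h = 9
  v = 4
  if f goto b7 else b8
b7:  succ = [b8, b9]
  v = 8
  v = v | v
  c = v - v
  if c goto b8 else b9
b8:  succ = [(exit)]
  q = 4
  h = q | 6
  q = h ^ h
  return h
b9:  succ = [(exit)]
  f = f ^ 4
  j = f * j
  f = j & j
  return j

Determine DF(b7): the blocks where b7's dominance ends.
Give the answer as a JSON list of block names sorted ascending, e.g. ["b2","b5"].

idom tree: b1←b0 b2←b1 b3←b1 b4←b2 b5←b2 b6←b5 b7←b0 b8←b0 b9←b0
Dom∩ at merges:
  b7: preds {b0,b6}: {b0} ∩ {b0,b1,b2,b5,b6} = {b0}; idom=b0
  b8: preds {b2,b5,b6,b7}: {b0,b1,b2} ∩ {b0,b1,b2,b5} ∩ {b0,b1,b2,b5,b6} ∩ {b0,b7} = {b0}; idom=b0
  b9: preds {b1,b5,b7}: {b0,b1} ∩ {b0,b1,b2,b5} ∩ {b0,b7} = {b0}; idom=b0

DF walk-up:
  join b7 pred b0: · stop@b0
  join b7 pred b6: b6→b5→b2→b1 stop@b0
  join b8 pred b2: b2→b1 stop@b0
  join b8 pred b5: b5→b2→b1 stop@b0
  join b8 pred b6: b6→b5→b2→b1 stop@b0
  join b8 pred b7: b7 stop@b0
  join b9 pred b1: b1 stop@b0
  join b9 pred b5: b5→b2→b1 stop@b0
  join b9 pred b7: b7 stop@b0
  DF(b0)=∅
  DF(b1)={b7,b8,b9}
  DF(b2)={b7,b8,b9}
  DF(b3)=∅
  DF(b4)=∅
  DF(b5)={b7,b8,b9}
  DF(b6)={b7,b8}
  DF(b7)={b8,b9}
  DF(b8)=∅
  DF(b9)=∅

DF(b7) = ["b8", "b9"]

Answer: ["b8", "b9"]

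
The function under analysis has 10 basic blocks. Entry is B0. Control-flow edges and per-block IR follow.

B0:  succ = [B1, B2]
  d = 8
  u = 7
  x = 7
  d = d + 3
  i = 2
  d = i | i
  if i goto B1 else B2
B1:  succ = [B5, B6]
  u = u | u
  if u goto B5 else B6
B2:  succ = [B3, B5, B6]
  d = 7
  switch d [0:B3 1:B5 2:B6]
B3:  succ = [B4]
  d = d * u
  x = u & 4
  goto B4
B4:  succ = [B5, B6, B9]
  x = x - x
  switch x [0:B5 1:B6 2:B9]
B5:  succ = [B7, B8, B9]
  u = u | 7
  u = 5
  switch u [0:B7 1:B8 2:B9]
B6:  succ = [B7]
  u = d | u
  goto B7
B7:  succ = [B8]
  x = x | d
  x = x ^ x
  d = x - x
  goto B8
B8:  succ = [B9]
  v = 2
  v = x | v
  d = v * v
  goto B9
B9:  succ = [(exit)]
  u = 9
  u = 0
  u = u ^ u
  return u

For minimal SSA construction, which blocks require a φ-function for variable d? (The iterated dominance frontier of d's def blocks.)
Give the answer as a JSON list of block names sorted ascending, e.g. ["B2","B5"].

Answer: ["B5", "B6", "B7", "B8", "B9"]

Derivation:
idom tree: B1←B0 B2←B0 B3←B2 B4←B3 B5←B0 B6←B0 B7←B0 B8←B0 B9←B0
Dom∩ at merges:
  B5: preds {B1,B2,B4}: {B0,B1} ∩ {B0,B2} ∩ {B0,B2,B3,B4} = {B0}; idom=B0
  B6: preds {B1,B2,B4}: {B0,B1} ∩ {B0,B2} ∩ {B0,B2,B3,B4} = {B0}; idom=B0
  B7: preds {B5,B6}: {B0,B5} ∩ {B0,B6} = {B0}; idom=B0
  B8: preds {B5,B7}: {B0,B5} ∩ {B0,B7} = {B0}; idom=B0
  B9: preds {B4,B5,B8}: {B0,B2,B3,B4} ∩ {B0,B5} ∩ {B0,B8} = {B0}; idom=B0

DF derivation:
  join B5 pred B1: B1 stop@B0
  join B5 pred B2: B2 stop@B0
  join B5 pred B4: B4→B3→B2 stop@B0
  join B6 pred B1: B1 stop@B0
  join B6 pred B2: B2 stop@B0
  join B6 pred B4: B4→B3→B2 stop@B0
  join B7 pred B5: B5 stop@B0
  join B7 pred B6: B6 stop@B0
  join B8 pred B5: B5 stop@B0
  join B8 pred B7: B7 stop@B0
  join B9 pred B4: B4→B3→B2 stop@B0
  join B9 pred B5: B5 stop@B0
  join B9 pred B8: B8 stop@B0
  B0 → ∅
  B1 → {B5,B6}
  B2 → {B5,B6,B9}
  B3 → {B5,B6,B9}
  B4 → {B5,B6,B9}
  B5 → {B7,B8,B9}
  B6 → {B7}
  B7 → {B8}
  B8 → {B9}
  B9 → ∅

φ for d: defs {B0,B2,B3,B7,B8}
  DF⁺ = {B5,B6,B7,B8,B9}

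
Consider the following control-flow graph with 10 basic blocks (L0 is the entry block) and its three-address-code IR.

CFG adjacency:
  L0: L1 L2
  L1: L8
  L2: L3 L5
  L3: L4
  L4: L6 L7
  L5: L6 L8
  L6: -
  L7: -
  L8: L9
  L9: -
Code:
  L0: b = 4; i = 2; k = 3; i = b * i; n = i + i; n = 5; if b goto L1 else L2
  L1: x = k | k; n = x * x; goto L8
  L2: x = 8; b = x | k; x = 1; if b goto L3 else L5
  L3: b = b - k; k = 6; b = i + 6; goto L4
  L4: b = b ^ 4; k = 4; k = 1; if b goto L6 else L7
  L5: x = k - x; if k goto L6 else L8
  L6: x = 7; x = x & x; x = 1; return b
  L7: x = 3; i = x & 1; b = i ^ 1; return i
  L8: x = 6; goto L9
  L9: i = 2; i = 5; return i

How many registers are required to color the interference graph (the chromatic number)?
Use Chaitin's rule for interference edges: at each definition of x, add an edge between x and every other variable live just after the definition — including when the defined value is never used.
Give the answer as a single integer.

Answer: 4

Analysis:
Block summaries:
  L0 def {b,i,k,n} use ∅
  L1 def {n,x} use {k}
  L2 def {b,x} use {k}
  L3 def {b,k} use {b,i,k}
  L4 def {b,k} use {b}
  L5 def {x} use {k,x}
  L6 def {x} use {b}
  L7 def {b,i,x} use ∅
  L8 def {x} use ∅
  L9 def {i} use ∅

Backward fixpoint:
  live L0: ∅→{i,k}
  live L1: {k}→∅
  live L2: {i,k}→{b,i,k,x}
  live L3: {b,i,k}→{b}
  live L4: {b}→{b}
  live L5: {b,k,x}→{b}
  live L6: {b}→∅
  live L7: ∅→∅
  live L8: ∅→∅
  live L9: ∅→∅

Conflict graph:
  b: {i,k,n,x}
  i: {b,k,n,x}
  k: {b,i,n,x}
  n: {b,i,k}
  x: {b,i,k}

Chromatic number:
  clique {b,i,k,n} ⇒ need ≥ 4
  assign b→R0 i→R1 k→R2 n→R3 x→R3 — no edge inside a register ⇒ χ ≤ 4
  χ = 4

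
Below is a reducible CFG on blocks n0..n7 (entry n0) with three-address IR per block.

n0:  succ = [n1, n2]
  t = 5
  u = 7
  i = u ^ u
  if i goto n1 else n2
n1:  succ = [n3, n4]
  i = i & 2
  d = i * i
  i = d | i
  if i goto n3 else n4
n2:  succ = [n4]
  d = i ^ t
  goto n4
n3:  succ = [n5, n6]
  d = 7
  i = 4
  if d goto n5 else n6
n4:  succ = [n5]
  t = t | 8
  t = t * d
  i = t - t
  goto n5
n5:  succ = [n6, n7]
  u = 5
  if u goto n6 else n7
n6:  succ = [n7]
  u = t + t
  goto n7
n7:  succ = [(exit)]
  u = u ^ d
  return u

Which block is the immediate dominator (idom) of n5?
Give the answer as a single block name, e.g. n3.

idom tree: n1←n0 n2←n0 n3←n1 n4←n0 n5←n0 n6←n0 n7←n0
Dom∩ at merges:
  n4: preds {n1,n2}: {n0,n1} ∩ {n0,n2} = {n0}; idom=n0
  n5: preds {n3,n4}: {n0,n1,n3} ∩ {n0,n4} = {n0}; idom=n0
  n6: preds {n3,n5}: {n0,n1,n3} ∩ {n0,n5} = {n0}; idom=n0
  n7: preds {n5,n6}: {n0,n5} ∩ {n0,n6} = {n0}; idom=n0

idom(n5) = n0

Answer: n0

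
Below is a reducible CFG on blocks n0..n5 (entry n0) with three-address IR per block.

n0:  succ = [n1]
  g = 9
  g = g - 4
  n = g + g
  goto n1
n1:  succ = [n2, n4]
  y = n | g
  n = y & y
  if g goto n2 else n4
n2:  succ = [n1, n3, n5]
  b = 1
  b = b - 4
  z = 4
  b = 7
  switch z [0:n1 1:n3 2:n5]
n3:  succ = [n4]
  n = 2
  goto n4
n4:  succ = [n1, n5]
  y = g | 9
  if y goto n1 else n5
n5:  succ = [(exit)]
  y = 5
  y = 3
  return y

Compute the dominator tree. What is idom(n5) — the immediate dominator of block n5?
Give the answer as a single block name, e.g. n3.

idom tree: n1←n0 n2←n1 n3←n2 n4←n1 n5←n1
Dom∩ at merges:
  n1: preds {n0,n2,n4}: {n0} ∩ {n0,n1,n2} ∩ {n0,n1,n4} = {n0}; idom=n0
  n4: preds {n1,n3}: {n0,n1} ∩ {n0,n1,n2,n3} = {n0,n1}; idom=n1
  n5: preds {n2,n4}: {n0,n1,n2} ∩ {n0,n1,n4} = {n0,n1}; idom=n1

idom(n5) = n1

Answer: n1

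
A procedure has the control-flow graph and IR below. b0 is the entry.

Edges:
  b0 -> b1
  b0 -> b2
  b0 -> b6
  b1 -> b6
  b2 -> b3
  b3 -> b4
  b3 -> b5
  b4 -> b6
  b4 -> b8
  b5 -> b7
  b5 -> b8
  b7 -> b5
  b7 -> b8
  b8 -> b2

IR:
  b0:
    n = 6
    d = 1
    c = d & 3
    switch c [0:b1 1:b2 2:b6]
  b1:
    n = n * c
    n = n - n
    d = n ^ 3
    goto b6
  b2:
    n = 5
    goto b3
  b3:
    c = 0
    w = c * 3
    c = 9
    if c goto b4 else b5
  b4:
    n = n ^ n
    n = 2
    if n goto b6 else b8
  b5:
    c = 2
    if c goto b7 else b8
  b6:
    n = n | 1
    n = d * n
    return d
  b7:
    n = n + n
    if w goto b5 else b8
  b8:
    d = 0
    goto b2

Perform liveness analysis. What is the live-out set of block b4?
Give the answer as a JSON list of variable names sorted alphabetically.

Per-block:
  b0: {c,d,n} / ∅
  b1: {d,n} / {c,n}
  b2: {n} / ∅
  b3: {c,w} / ∅
  b4: {n} / {n}
  b5: {c} / ∅
  b6: {n} / {d,n}
  b7: {n} / {n,w}
  b8: {d} / ∅

Liveness:
  live b0: ∅→{c,d,n}
  live b1: {c,n}→{d,n}
  live b2: {d}→{d,n}
  live b3: {d,n}→{d,n,w}
  live b4: {d,n}→{d,n}
  live b5: {n,w}→{n,w}
  live b6: {d,n}→∅
  live b7: {n,w}→{n,w}
  live b8: ∅→{d}

live-out(b4) = ["d", "n"]

Answer: ["d", "n"]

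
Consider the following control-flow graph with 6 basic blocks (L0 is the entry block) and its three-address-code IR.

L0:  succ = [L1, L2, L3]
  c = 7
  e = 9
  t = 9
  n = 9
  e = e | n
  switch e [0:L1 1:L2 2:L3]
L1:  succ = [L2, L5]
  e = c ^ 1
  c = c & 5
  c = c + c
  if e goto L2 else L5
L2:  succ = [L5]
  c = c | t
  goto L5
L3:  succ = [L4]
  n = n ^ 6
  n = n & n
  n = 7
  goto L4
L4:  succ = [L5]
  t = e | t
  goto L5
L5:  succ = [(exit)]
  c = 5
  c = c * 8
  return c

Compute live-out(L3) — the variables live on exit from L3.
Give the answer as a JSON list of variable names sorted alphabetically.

def/use:
  L0: {c,e,n,t} / ∅
  L1: {c,e} / {c}
  L2: {c} / {c,t}
  L3: {n} / {n}
  L4: {t} / {e,t}
  L5: {c} / ∅

Live sets:
  live L0: ∅→{c,e,n,t}
  live L1: {c,t}→{c,t}
  live L2: {c,t}→∅
  live L3: {e,n,t}→{e,t}
  live L4: {e,t}→∅
  live L5: ∅→∅

live-out(L3) = ["e", "t"]

Answer: ["e", "t"]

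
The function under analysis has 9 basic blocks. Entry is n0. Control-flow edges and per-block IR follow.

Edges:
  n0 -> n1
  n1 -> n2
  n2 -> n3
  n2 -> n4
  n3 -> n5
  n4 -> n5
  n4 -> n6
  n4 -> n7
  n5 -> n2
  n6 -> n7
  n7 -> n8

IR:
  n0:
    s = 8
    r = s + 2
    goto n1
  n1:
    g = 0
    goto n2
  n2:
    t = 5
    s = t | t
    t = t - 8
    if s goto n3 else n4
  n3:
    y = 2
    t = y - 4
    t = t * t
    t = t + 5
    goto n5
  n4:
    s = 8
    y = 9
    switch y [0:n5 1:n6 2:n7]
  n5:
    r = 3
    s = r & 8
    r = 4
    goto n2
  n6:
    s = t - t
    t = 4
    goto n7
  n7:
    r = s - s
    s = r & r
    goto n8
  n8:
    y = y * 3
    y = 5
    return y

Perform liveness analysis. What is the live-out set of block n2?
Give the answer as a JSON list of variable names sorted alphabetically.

Block summaries:
  n0: def={r,s} ue=∅
  n1: def={g} ue=∅
  n2: def={s,t} ue=∅
  n3: def={t,y} ue=∅
  n4: def={s,y} ue=∅
  n5: def={r,s} ue=∅
  n6: def={s,t} ue={t}
  n7: def={r,s} ue={s}
  n8: def={y} ue={y}

Live sets:
  n0 li=∅ lo=∅
  n1 li=∅ lo=∅
  n2 li=∅ lo={t}
  n3 li=∅ lo=∅
  n4 li={t} lo={s,t,y}
  n5 li=∅ lo=∅
  n6 li={t,y} lo={s,y}
  n7 li={s,y} lo={y}
  n8 li={y} lo=∅

live-out(n2) = ["t"]

Answer: ["t"]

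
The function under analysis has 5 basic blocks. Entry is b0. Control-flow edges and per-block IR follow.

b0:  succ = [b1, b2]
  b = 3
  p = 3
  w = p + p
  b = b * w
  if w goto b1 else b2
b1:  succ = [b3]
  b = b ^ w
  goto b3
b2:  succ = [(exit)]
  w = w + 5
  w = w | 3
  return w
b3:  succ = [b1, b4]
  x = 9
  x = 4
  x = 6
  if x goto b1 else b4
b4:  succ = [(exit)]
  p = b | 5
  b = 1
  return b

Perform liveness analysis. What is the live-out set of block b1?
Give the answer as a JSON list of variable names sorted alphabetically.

Answer: ["b", "w"]

Derivation:
def/use:
  b0: def={b,p,w} ue=∅
  b1: def={b} ue={b,w}
  b2: def={w} ue={w}
  b3: def={x} ue=∅
  b4: def={b,p} ue={b}

Live sets:
  b0: in=∅ out={b,w}
  b1: in={b,w} out={b,w}
  b2: in={w} out=∅
  b3: in={b,w} out={b,w}
  b4: in={b} out=∅

live-out(b1) = ["b", "w"]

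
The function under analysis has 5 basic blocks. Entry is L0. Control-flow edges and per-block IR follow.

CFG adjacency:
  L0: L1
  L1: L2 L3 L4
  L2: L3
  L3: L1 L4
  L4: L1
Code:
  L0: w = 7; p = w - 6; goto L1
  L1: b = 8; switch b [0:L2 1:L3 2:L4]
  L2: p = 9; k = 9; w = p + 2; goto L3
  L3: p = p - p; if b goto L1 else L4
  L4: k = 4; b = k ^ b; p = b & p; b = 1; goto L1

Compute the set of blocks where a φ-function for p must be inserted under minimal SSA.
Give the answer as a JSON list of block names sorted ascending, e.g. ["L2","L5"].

Answer: ["L1", "L3", "L4"]

Working:
idom tree: L1←L0 L2←L1 L3←L1 L4←L1
Join-block Dom:
  L1: preds {L0,L3,L4}: {L0} ∩ {L0,L1,L3} ∩ {L0,L1,L4} = {L0}; idom=L0
  L3: preds {L1,L2}: {L0,L1} ∩ {L0,L1,L2} = {L0,L1}; idom=L1
  L4: preds {L1,L3}: {L0,L1} ∩ {L0,L1,L3} = {L0,L1}; idom=L1

Frontier:
  join L1 pred L0: · stop@L0
  join L1 pred L3: L3→L1 stop@L0
  join L1 pred L4: L4→L1 stop@L0
  join L3 pred L1: · stop@L1
  join L3 pred L2: L2 stop@L1
  join L4 pred L1: · stop@L1
  join L4 pred L3: L3 stop@L1
  DF(L0)=∅
  DF(L1)={L1}
  DF(L2)={L3}
  DF(L3)={L1,L4}
  DF(L4)={L1}

φ for p: defs {L0,L2,L3,L4}
  DF⁺ = {L1,L3,L4}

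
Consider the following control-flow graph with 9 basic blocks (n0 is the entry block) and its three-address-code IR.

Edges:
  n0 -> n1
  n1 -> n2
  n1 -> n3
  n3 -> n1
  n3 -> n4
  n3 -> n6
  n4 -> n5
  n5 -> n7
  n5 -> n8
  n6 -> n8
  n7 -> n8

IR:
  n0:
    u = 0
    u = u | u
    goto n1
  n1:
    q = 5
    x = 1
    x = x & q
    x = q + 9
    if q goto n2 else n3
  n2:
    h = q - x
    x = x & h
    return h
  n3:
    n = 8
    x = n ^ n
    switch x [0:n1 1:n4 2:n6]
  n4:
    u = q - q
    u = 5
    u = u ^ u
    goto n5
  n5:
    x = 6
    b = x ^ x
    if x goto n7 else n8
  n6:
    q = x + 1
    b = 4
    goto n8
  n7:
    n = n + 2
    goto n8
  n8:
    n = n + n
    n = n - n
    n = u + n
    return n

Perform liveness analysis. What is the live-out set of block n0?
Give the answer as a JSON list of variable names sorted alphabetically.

Answer: ["u"]

Working:
Block summaries:
  n0: {u} / ∅
  n1: {q,x} / ∅
  n2: {h,x} / {q,x}
  n3: {n,x} / ∅
  n4: {u} / {q}
  n5: {b,x} / ∅
  n6: {b,q} / {x}
  n7: {n} / {n}
  n8: {n} / {n,u}

Liveness:
  n0 li=∅ lo={u}
  n1 li={u} lo={q,u,x}
  n2 li={q,x} lo=∅
  n3 li={q,u} lo={n,q,u,x}
  n4 li={n,q} lo={n,u}
  n5 li={n,u} lo={n,u}
  n6 li={n,u,x} lo={n,u}
  n7 li={n,u} lo={n,u}
  n8 li={n,u} lo=∅

live-out(n0) = ["u"]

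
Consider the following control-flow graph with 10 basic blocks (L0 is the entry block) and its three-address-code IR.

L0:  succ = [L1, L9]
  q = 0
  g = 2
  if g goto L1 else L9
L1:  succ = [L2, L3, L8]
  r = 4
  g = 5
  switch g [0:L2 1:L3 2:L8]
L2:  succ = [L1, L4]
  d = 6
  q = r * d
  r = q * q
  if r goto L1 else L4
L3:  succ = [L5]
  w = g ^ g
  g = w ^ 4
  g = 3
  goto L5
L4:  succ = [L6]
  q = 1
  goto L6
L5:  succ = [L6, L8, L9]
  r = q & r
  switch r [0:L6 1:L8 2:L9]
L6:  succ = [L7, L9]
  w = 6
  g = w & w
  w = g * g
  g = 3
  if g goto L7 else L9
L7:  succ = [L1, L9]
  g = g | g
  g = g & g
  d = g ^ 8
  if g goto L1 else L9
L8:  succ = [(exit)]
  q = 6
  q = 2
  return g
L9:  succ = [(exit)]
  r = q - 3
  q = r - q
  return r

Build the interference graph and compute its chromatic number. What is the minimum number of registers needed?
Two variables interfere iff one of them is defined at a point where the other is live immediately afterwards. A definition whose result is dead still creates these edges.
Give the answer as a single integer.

Per-block:
  L0 def {g,q} use ∅
  L1 def {g,r} use ∅
  L2 def {d,q,r} use {r}
  L3 def {g,w} use {g}
  L4 def {q} use ∅
  L5 def {r} use {q,r}
  L6 def {g,w} use ∅
  L7 def {d,g} use {g}
  L8 def {q} use {g}
  L9 def {q,r} use {q}

Liveness:
  L0 li=∅ lo={q}
  L1 li={q} lo={g,q,r}
  L2 li={r} lo={q}
  L3 li={g,q,r} lo={g,q,r}
  L4 li=∅ lo={q}
  L5 li={g,q,r} lo={g,q}
  L6 li={q} lo={g,q}
  L7 li={g,q} lo={q}
  L8 li={g} lo=∅
  L9 li={q} lo=∅

Conflict graph:
  d — {g,q,r}
  g — {d,q,r}
  q — {d,g,r,w}
  r — {d,g,q,w}
  w — {q,r}

Chromatic number:
  lower bound: {d,g,q,r} mutually conflict ⇒ χ ≥ 4
  assign d→c2 g→c3 q→c0 r→c1 w→c2 — no edge inside a register ⇒ χ ≤ 4
  χ = 4

Answer: 4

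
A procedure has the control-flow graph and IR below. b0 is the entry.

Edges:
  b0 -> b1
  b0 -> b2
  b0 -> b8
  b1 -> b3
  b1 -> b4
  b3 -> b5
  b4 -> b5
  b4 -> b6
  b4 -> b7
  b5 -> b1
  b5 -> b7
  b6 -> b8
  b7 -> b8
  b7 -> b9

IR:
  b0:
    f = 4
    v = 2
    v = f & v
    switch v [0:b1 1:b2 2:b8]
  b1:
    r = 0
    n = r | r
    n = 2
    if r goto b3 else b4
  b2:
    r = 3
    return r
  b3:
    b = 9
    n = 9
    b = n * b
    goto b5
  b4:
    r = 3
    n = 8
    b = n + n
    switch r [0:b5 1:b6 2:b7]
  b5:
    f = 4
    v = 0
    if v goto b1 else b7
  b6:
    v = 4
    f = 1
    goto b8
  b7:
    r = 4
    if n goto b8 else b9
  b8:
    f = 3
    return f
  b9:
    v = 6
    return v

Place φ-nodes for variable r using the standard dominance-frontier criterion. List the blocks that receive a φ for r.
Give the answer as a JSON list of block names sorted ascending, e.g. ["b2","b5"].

Answer: ["b1", "b5", "b7", "b8"]

Derivation:
idom tree: b1←b0 b2←b0 b3←b1 b4←b1 b5←b1 b6←b4 b7←b1 b8←b0 b9←b7
Dom at joins:
  b1: preds {b0,b5}: {b0} ∩ {b0,b1,b5} = {b0}; idom=b0
  b5: preds {b3,b4}: {b0,b1,b3} ∩ {b0,b1,b4} = {b0,b1}; idom=b1
  b7: preds {b4,b5}: {b0,b1,b4} ∩ {b0,b1,b5} = {b0,b1}; idom=b1
  b8: preds {b0,b6,b7}: {b0} ∩ {b0,b1,b4,b6} ∩ {b0,b1,b7} = {b0}; idom=b0

DF walk-up:
  join b1 pred b0: · stop@b0
  join b1 pred b5: b5→b1 stop@b0
  join b5 pred b3: b3 stop@b1
  join b5 pred b4: b4 stop@b1
  join b7 pred b4: b4 stop@b1
  join b7 pred b5: b5 stop@b1
  join b8 pred b0: · stop@b0
  join b8 pred b6: b6→b4→b1 stop@b0
  join b8 pred b7: b7→b1 stop@b0
  DF(b0)=∅
  DF(b1)={b1,b8}
  DF(b2)=∅
  DF(b3)={b5}
  DF(b4)={b5,b7,b8}
  DF(b5)={b1,b7}
  DF(b6)={b8}
  DF(b7)={b8}
  DF(b8)=∅
  DF(b9)=∅

φ for r: defs {b1,b2,b4,b7}
  DF⁺ = {b1,b5,b7,b8}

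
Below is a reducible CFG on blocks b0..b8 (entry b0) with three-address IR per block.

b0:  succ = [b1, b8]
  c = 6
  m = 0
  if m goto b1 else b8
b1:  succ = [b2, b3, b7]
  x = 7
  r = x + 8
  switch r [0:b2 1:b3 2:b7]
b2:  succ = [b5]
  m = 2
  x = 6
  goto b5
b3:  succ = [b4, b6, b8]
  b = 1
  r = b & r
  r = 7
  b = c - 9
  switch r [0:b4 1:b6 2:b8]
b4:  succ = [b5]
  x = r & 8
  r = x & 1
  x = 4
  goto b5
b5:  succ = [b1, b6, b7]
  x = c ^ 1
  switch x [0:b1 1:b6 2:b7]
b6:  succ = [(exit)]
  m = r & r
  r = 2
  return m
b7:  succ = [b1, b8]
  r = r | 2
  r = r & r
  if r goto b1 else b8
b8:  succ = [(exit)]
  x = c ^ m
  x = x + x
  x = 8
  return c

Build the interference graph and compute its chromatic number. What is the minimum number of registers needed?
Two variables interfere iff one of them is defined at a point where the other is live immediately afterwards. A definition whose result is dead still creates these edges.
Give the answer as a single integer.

def/use:
  b0: {c,m} / ∅
  b1: {r,x} / ∅
  b2: {m,x} / ∅
  b3: {b,r} / {c,r}
  b4: {r,x} / {r}
  b5: {x} / {c}
  b6: {m,r} / {r}
  b7: {r} / {r}
  b8: {x} / {c,m}

Backward fixpoint:
  b0 li=∅ lo={c,m}
  b1 li={c,m} lo={c,m,r}
  b2 li={c,r} lo={c,m,r}
  b3 li={c,m,r} lo={c,m,r}
  b4 li={c,m,r} lo={c,m,r}
  b5 li={c,m,r} lo={c,m,r}
  b6 li={r} lo=∅
  b7 li={c,m,r} lo={c,m}
  b8 li={c,m} lo=∅

Conflict graph:
  b↔{c,m,r}
  c↔{b,m,r,x}
  m↔{b,c,r,x}
  r↔{b,c,m,x}
  x↔{c,m,r}

Registers:
  lower bound: {b,c,m,r} mutually conflict ⇒ χ ≥ 4
  assign b→R3 c→R0 m→R1 r→R2 x→R3 — no edge inside a register ⇒ χ ≤ 4
  χ = 4

Answer: 4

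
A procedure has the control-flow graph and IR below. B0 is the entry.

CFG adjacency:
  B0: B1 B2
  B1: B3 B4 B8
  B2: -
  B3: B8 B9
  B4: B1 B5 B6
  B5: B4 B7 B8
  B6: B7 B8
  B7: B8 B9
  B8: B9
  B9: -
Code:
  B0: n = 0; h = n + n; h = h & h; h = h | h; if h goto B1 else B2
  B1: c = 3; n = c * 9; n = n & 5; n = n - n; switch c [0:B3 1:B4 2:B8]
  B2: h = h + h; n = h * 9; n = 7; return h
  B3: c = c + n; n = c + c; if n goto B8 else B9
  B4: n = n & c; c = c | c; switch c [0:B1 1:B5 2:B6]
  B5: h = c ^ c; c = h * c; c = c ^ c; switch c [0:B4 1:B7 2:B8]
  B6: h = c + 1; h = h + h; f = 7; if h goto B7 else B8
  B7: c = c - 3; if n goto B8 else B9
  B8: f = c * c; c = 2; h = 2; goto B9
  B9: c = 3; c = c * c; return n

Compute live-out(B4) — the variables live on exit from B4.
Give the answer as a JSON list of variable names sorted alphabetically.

Answer: ["c", "n"]

Analysis:
Per-block:
  B0: {h,n} / ∅
  B1: {c,n} / ∅
  B2: {h,n} / {h}
  B3: {c,n} / {c,n}
  B4: {c,n} / {c,n}
  B5: {c,h} / {c}
  B6: {f,h} / {c}
  B7: {c} / {c,n}
  B8: {c,f,h} / {c}
  B9: {c} / {n}

Live sets:
  B0 li=∅ lo={h}
  B1 li=∅ lo={c,n}
  B2 li={h} lo=∅
  B3 li={c,n} lo={c,n}
  B4 li={c,n} lo={c,n}
  B5 li={c,n} lo={c,n}
  B6 li={c,n} lo={c,n}
  B7 li={c,n} lo={c,n}
  B8 li={c,n} lo={n}
  B9 li={n} lo=∅

live-out(B4) = ["c", "n"]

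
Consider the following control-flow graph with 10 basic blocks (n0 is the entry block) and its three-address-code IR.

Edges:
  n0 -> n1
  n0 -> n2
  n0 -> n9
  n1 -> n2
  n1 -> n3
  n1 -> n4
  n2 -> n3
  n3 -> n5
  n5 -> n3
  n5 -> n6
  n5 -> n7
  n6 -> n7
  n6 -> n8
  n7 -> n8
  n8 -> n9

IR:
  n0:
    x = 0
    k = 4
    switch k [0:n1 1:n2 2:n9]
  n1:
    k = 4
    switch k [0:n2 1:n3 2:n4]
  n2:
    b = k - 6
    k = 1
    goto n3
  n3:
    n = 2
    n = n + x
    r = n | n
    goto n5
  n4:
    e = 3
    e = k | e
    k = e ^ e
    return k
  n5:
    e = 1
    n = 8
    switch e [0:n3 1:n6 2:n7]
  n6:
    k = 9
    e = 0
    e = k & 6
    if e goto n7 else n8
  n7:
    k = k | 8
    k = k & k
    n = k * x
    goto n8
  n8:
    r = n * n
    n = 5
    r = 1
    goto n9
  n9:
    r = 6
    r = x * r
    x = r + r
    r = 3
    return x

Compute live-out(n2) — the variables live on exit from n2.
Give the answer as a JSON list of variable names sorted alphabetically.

Answer: ["k", "x"]

Working:
Per-block:
  n0: {k,x} / ∅
  n1: {k} / ∅
  n2: {b,k} / {k}
  n3: {n,r} / {x}
  n4: {e,k} / {k}
  n5: {e,n} / ∅
  n6: {e,k} / ∅
  n7: {k,n} / {k,x}
  n8: {n,r} / {n}
  n9: {r,x} / {x}

Backward fixpoint:
  live n0: ∅→{k,x}
  live n1: {x}→{k,x}
  live n2: {k,x}→{k,x}
  live n3: {k,x}→{k,x}
  live n4: {k}→∅
  live n5: {k,x}→{k,n,x}
  live n6: {n,x}→{k,n,x}
  live n7: {k,x}→{n,x}
  live n8: {n,x}→{x}
  live n9: {x}→∅

live-out(n2) = ["k", "x"]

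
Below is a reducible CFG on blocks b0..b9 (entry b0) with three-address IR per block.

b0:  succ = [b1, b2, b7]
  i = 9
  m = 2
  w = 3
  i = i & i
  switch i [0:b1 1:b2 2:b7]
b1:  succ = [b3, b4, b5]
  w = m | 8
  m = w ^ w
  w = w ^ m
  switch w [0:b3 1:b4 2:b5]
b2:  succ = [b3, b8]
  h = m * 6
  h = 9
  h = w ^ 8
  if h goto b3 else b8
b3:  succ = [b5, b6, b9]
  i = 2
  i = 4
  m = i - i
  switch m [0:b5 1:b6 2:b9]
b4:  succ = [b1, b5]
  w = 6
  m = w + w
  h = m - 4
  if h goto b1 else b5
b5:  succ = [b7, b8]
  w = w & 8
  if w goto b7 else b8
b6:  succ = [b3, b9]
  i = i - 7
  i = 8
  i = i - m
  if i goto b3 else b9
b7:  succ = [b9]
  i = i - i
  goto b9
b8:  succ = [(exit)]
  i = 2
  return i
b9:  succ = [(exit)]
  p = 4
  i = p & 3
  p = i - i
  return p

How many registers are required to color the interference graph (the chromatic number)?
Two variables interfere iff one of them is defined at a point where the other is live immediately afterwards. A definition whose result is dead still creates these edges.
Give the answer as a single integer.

Block summaries:
  b0: {i,m,w} / ∅
  b1: {m,w} / {m}
  b2: {h} / {m,w}
  b3: {i,m} / ∅
  b4: {h,m,w} / ∅
  b5: {w} / {w}
  b6: {i} / {i,m}
  b7: {i} / {i}
  b8: {i} / ∅
  b9: {i,p} / ∅

Backward fixpoint:
  b0 li=∅ lo={i,m,w}
  b1 li={i,m} lo={i,w}
  b2 li={m,w} lo={w}
  b3 li={w} lo={i,m,w}
  b4 li={i} lo={i,m,w}
  b5 li={i,w} lo={i}
  b6 li={i,m,w} lo={w}
  b7 li={i} lo=∅
  b8 li=∅ lo=∅
  b9 li=∅ lo=∅

Conflict graph:
  h: {i,m,w}
  i: {h,m,w}
  m: {h,i,w}
  p: ∅
  w: {h,i,m}

Colouring:
  clique {h,i,m,w} ⇒ need ≥ 4
  4-colouring: r0={h,p}  r1={i}  r2={m}  r3={w}
  χ = 4

Answer: 4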